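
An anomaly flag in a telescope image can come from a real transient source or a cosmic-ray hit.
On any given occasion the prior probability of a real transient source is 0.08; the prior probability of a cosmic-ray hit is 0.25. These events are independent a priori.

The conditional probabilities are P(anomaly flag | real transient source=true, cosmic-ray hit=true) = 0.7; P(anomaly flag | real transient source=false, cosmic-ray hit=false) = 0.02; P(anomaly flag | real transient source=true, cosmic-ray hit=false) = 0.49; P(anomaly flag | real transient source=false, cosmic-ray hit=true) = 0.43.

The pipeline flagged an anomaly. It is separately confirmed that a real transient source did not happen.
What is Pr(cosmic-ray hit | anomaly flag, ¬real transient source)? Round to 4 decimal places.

Numerator (weight on configurations with cosmic-ray hit): 0.43×0.25 = 0.107500
Denominator P(anomaly flag | ¬real transient source): 0.02×0.75 + 0.43×0.25 = 0.122500
Posterior = 0.107500 / 0.122500 ≈ 0.8776

Pr(cosmic-ray hit | anomaly flag, ¬real transient source) ≈ 0.8776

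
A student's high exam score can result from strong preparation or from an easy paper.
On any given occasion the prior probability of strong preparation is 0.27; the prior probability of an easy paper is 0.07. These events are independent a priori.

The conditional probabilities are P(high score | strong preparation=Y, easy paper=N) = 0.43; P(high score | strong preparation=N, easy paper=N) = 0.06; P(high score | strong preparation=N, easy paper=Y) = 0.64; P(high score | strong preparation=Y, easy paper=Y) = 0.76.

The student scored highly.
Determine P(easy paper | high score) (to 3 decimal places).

P(high score) = 0.06×0.73×0.93 + 0.64×0.73×0.07 + 0.43×0.27×0.93 + 0.76×0.27×0.07 = 0.040734 + 0.032704 + 0.107973 + 0.014364 = 0.195775
Of this, 0.047068 comes from 0.032704 + 0.014364 (the easy paper=true cases).
So P(easy paper | high score) = 0.047068/0.195775 ≈ 0.240.

P(easy paper | high score) ≈ 0.240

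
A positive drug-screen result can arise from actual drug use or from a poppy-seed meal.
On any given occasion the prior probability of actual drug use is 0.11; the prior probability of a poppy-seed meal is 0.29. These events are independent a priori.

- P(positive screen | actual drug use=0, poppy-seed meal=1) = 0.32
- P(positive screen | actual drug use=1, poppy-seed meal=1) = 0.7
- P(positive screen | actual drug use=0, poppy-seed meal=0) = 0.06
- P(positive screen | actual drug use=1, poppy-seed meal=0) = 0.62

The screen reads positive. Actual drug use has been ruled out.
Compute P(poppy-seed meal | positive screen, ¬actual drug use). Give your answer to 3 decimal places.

Weight on poppy-seed meal=true, given the evidence: 0.32*0.29 = 0.092800
Denominator P(positive screen | ¬actual drug use): 0.06*0.71 + 0.32*0.29 = 0.135400
Posterior = 0.092800 / 0.135400 ≈ 0.685

P(poppy-seed meal | positive screen, ¬actual drug use) ≈ 0.685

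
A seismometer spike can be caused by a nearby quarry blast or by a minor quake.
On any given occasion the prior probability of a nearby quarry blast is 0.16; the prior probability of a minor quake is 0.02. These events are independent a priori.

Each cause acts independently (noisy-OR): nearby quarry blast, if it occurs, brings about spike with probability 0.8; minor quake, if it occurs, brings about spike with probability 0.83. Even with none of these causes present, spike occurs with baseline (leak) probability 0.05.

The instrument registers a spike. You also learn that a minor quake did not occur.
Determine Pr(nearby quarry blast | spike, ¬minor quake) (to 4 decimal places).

Under noisy-OR, P(spike | causes) = 1 − (1−0.05)·∏(1−qᵢ) over the active causes.
Numerator (weight on configurations with nearby quarry blast): 0.81×0.16 = 0.129600
The normalizing constant is 0.05×0.84 + 0.81×0.16 = 0.171600
P(nearby quarry blast | spike, ¬minor quake) = 0.129600/0.171600 ≈ 0.7552

Pr(nearby quarry blast | spike, ¬minor quake) ≈ 0.7552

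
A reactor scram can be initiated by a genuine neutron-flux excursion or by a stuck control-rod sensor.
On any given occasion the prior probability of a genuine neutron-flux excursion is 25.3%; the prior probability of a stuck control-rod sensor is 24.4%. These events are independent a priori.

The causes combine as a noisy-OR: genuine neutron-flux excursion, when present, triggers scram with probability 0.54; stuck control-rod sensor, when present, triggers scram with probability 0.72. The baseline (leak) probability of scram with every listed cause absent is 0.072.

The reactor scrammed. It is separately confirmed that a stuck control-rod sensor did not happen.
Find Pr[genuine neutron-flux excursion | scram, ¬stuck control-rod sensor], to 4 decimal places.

Pr[genuine neutron-flux excursion | scram, ¬stuck control-rod sensor] ≈ 0.7294

Under noisy-OR, P(scram | causes) = 1 − (1−0.072)·∏(1−qᵢ) over the active causes.
By total probability over both values of genuine neutron-flux excursion:
  P(scram | ¬stuck control-rod sensor) = 0.072·0.747 + 0.57312·0.253
        = 0.053784 + 0.144999 = 0.198783
Configurations with genuine neutron-flux excursion contribute 0.144999, so
  P(genuine neutron-flux excursion | scram, ¬stuck control-rod sensor) = 0.144999 / 0.198783 ≈ 0.7294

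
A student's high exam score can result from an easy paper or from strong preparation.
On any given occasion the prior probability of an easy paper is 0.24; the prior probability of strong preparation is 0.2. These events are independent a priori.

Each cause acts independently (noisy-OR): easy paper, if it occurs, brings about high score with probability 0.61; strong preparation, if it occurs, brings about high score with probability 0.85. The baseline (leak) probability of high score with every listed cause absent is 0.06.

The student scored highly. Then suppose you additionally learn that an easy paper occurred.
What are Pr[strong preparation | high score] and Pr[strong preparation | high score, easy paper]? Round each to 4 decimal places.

Pr[strong preparation | high score] ≈ 0.5267; Pr[strong preparation | high score, easy paper] ≈ 0.2717

Under noisy-OR, P(high score | causes) = 1 − (1−0.06)·∏(1−qᵢ) over the active causes.
Numerator (weight on configurations with strong preparation): 0.130568 + 0.045360 = 0.175928
Denominator P(high score): 0.06·0.76·0.8 + 0.859·0.76·0.2 + 0.6334·0.24·0.8 + 0.94501·0.24·0.2 = 0.334021
Posterior = 0.175928 / 0.334021 ≈ 0.5267

Now condition on the additional information:
P(high score | easy paper) = 0.6334*0.8 + 0.94501*0.2 = 0.506720 + 0.189002 = 0.695722
Restricting to configurations with strong preparation present: 0.94501*0.2 = 0.189002.
P(strong preparation | high score, easy paper) = 0.189002 / 0.695722 ≈ 0.2717
This is intercausal reasoning (explaining away): once easy paper accounts for the high score, strong preparation becomes less likely.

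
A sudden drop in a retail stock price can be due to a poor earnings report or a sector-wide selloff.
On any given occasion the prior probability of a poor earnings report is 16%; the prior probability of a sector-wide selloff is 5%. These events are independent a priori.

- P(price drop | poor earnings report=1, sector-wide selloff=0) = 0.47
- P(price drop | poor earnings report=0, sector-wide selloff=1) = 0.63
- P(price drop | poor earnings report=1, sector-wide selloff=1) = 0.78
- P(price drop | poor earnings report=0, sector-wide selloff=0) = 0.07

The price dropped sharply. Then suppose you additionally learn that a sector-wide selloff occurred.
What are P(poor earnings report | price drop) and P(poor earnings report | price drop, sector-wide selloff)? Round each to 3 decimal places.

Enumerate the 4 (poor earnings report, sector-wide selloff) configurations and weight by the priors:
  P(price drop) = 0.07×0.84×0.95 + 0.63×0.84×0.05 + 0.47×0.16×0.95 + 0.78×0.16×0.05
        = 0.055860 + 0.026460 + 0.071440 + 0.006240 = 0.160000
The terms with poor earnings report present sum to 0.077680, so
  P(poor earnings report | price drop) = 0.077680 / 0.160000 ≈ 0.485

With the extra evidence:
Numerator (weight on configurations with poor earnings report): 0.78*0.16 = 0.124800
The normalizing constant is 0.63*0.84 + 0.78*0.16 = 0.654000
P(poor earnings report | price drop, sector-wide selloff) = 0.124800/0.654000 ≈ 0.191

P(poor earnings report | price drop) ≈ 0.485; P(poor earnings report | price drop, sector-wide selloff) ≈ 0.191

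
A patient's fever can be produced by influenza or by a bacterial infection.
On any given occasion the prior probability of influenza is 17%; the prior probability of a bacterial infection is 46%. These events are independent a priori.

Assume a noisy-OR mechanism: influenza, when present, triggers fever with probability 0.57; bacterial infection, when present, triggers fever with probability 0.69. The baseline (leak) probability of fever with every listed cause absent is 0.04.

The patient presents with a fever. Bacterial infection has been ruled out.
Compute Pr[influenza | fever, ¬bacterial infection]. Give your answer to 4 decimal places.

Under noisy-OR, P(fever | causes) = 1 − (1−0.04)·∏(1−qᵢ) over the active causes.
Sum P(fever|·) weighted by the priors over both values of influenza:
  P(fever | ¬bacterial infection) = 0.04*0.83 + 0.5872*0.17
        = 0.033200 + 0.099824 = 0.133024
The terms with influenza present sum to 0.099824, so
  P(influenza | fever, ¬bacterial infection) = 0.099824 / 0.133024 ≈ 0.7504

Pr[influenza | fever, ¬bacterial infection] ≈ 0.7504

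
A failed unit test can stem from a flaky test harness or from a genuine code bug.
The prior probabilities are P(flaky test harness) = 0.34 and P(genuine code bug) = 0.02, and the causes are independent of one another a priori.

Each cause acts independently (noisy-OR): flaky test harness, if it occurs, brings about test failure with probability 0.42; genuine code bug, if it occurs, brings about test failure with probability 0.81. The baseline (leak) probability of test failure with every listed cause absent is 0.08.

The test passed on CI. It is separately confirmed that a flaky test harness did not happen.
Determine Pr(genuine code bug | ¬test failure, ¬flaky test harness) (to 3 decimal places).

Under noisy-OR, P(test failure | causes) = 1 − (1−0.08)·∏(1−qᵢ) over the active causes.
Weight on genuine code bug=true, given the evidence: 0.1748×0.02 = 0.003496
Denominator P(¬test failure | ¬flaky test harness): 0.92×0.98 + 0.1748×0.02 = 0.905096
P(genuine code bug | ¬test failure, ¬flaky test harness) = 0.003496/0.905096 ≈ 0.004

Pr(genuine code bug | ¬test failure, ¬flaky test harness) ≈ 0.004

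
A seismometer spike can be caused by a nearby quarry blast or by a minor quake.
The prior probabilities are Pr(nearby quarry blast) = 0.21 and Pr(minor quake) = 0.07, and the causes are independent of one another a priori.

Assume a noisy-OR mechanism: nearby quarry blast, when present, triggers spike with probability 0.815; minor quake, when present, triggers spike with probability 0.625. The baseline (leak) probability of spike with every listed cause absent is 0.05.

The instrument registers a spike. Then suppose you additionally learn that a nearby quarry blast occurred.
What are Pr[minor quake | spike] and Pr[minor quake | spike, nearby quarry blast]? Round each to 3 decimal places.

Pr[minor quake | spike] ≈ 0.200; Pr[minor quake | spike, nearby quarry blast] ≈ 0.079

Under noisy-OR, P(spike | causes) = 1 − (1−0.05)·∏(1−qᵢ) over the active causes.
P(spike) = 0.05·0.79·0.93 + 0.64375·0.79·0.07 + 0.82425·0.21·0.93 + 0.934094·0.21·0.07 = 0.036735 + 0.035599 + 0.160976 + 0.013731 = 0.247041
The minor quake-present share is 0.035599 + 0.013731 = 0.049330.
P(minor quake | spike) = 0.049330 / 0.247041 ≈ 0.200

With the extra evidence:
Weight on minor quake=true, given the evidence: 0.934094×0.07 = 0.065387
The normalizing constant is 0.82425×0.93 + 0.934094×0.07 = 0.831940
Posterior = 0.065387 / 0.831940 ≈ 0.079
The drop from 0.200 to 0.079 is the explaining-away (discounting) effect.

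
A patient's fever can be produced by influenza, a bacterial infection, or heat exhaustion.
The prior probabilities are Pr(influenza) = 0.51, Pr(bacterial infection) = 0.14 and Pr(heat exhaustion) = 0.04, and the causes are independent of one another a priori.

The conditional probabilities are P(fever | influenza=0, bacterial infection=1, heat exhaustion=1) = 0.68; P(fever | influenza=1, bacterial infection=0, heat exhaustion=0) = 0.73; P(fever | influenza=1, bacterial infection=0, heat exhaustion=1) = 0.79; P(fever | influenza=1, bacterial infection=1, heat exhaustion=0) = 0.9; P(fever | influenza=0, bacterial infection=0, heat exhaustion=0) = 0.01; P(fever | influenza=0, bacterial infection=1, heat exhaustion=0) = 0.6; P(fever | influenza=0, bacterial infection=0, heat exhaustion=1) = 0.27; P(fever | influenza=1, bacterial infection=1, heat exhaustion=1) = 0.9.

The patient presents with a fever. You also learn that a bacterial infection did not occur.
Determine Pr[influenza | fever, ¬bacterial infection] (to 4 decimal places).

P(fever | ¬bacterial infection) = 0.01×0.49×0.96 + 0.27×0.49×0.04 + 0.73×0.51×0.96 + 0.79×0.51×0.04 = 0.004704 + 0.005292 + 0.357408 + 0.016116 = 0.383520
Restricting to configurations with influenza present: 0.357408 + 0.016116 = 0.373524.
P(influenza | fever, ¬bacterial infection) = 0.373524 / 0.383520 ≈ 0.9739

Pr[influenza | fever, ¬bacterial infection] ≈ 0.9739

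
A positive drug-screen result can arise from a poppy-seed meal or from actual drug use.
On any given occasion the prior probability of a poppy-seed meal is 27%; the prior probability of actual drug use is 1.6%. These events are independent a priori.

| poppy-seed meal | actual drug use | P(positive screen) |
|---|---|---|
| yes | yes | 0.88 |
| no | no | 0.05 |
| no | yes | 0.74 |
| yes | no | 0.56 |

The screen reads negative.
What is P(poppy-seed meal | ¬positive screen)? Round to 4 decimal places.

P(poppy-seed meal | ¬positive screen) ≈ 0.1462

By total probability over the 4 (poppy-seed meal, actual drug use) configurations:
  P(¬positive screen) = 0.95×0.73×0.984 + 0.26×0.73×0.016 + 0.44×0.27×0.984 + 0.12×0.27×0.016
        = 0.682404 + 0.003037 + 0.116899 + 0.000518 = 0.802858
Configurations with poppy-seed meal contribute 0.117417, so
  P(poppy-seed meal | ¬positive screen) = 0.117417 / 0.802858 ≈ 0.1462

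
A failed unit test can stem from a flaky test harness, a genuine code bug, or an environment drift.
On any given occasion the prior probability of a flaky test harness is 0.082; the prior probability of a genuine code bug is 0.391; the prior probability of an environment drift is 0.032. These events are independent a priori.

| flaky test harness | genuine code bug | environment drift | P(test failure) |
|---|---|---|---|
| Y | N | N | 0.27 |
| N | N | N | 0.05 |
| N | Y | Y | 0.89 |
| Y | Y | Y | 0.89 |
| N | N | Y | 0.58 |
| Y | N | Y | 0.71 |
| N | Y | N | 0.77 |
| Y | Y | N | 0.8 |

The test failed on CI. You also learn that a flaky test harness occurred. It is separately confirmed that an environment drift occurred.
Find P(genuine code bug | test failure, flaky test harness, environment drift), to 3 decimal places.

Sum P(test failure|·) weighted by the priors over both values of genuine code bug:
  P(test failure | flaky test harness, environment drift) = 0.71·0.609 + 0.89·0.391
        = 0.432390 + 0.347990 = 0.780380
Configurations with genuine code bug contribute 0.347990, so
  P(genuine code bug | test failure, flaky test harness, environment drift) = 0.347990 / 0.780380 ≈ 0.446

P(genuine code bug | test failure, flaky test harness, environment drift) ≈ 0.446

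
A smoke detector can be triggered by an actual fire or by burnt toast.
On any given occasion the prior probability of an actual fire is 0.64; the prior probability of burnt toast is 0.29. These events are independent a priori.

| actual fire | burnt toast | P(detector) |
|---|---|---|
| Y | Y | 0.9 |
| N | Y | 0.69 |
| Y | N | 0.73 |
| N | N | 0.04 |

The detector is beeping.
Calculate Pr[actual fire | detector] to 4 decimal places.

Pr[actual fire | detector] ≈ 0.8584

Weight on actual fire=true, given the evidence: 0.331712 + 0.167040 = 0.498752
Denominator P(detector): 0.04·0.36·0.71 + 0.69·0.36·0.29 + 0.73·0.64·0.71 + 0.9·0.64·0.29 = 0.581012
Posterior = 0.498752 / 0.581012 ≈ 0.8584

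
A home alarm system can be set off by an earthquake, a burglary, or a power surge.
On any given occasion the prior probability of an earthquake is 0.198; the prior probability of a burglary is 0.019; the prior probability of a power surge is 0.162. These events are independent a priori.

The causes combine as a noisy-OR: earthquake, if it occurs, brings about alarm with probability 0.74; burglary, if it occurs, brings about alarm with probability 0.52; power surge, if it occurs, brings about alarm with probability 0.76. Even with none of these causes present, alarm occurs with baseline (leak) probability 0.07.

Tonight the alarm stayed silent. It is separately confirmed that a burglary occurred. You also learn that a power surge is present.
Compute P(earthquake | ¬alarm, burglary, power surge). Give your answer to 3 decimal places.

P(earthquake | ¬alarm, burglary, power surge) ≈ 0.060

Under noisy-OR, P(alarm | causes) = 1 − (1−0.07)·∏(1−qᵢ) over the active causes.
P(¬alarm | burglary, power surge) = 0.107136*0.802 + 0.027855*0.198 = 0.085923 + 0.005515 = 0.091438
Restricting to configurations with earthquake present: 0.027855*0.198 = 0.005515.
So P(earthquake | ¬alarm, burglary, power surge) = 0.005515/0.091438 ≈ 0.060.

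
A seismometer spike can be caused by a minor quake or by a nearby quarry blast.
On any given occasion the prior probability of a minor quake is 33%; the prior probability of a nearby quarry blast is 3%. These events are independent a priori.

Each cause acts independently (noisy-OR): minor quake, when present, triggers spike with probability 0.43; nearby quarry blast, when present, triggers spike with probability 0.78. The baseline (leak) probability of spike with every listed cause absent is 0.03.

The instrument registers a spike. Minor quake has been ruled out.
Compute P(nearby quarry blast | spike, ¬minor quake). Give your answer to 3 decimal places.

P(nearby quarry blast | spike, ¬minor quake) ≈ 0.448

Under noisy-OR, P(spike | causes) = 1 − (1−0.03)·∏(1−qᵢ) over the active causes.
Enumerate both values of nearby quarry blast and weight by the priors:
  P(spike | ¬minor quake) = 0.03×0.97 + 0.7866×0.03
        = 0.029100 + 0.023598 = 0.052698
Keeping only the nearby quarry blast-present terms gives 0.023598, so
  P(nearby quarry blast | spike, ¬minor quake) = 0.023598 / 0.052698 ≈ 0.448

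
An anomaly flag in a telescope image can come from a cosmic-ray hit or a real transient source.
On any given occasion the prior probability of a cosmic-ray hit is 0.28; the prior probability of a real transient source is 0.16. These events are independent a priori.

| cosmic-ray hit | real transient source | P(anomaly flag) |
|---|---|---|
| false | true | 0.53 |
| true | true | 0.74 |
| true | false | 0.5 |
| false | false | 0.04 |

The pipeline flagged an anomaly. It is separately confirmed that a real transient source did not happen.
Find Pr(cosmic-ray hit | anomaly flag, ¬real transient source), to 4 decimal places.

Sum P(anomaly flag|·) weighted by the priors over both values of cosmic-ray hit:
  P(anomaly flag | ¬real transient source) = 0.04*0.72 + 0.5*0.28
        = 0.028800 + 0.140000 = 0.168800
Keeping only the cosmic-ray hit-present terms gives 0.140000, so
  P(cosmic-ray hit | anomaly flag, ¬real transient source) = 0.140000 / 0.168800 ≈ 0.8294

Pr(cosmic-ray hit | anomaly flag, ¬real transient source) ≈ 0.8294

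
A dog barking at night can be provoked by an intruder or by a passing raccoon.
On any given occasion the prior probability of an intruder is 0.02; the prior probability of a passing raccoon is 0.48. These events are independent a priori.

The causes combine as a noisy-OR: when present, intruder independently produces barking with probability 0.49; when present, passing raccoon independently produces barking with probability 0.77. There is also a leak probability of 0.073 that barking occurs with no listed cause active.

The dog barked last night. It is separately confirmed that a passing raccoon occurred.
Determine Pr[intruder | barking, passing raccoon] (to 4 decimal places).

Pr[intruder | barking, passing raccoon] ≈ 0.0226

Under noisy-OR, P(barking | causes) = 1 − (1−0.073)·∏(1−qᵢ) over the active causes.
P(barking | passing raccoon) = 0.78679×0.98 + 0.891263×0.02 = 0.771054 + 0.017825 = 0.788879
Restricting to configurations with intruder present: 0.891263×0.02 = 0.017825.
P(intruder | barking, passing raccoon) = 0.017825 / 0.788879 ≈ 0.0226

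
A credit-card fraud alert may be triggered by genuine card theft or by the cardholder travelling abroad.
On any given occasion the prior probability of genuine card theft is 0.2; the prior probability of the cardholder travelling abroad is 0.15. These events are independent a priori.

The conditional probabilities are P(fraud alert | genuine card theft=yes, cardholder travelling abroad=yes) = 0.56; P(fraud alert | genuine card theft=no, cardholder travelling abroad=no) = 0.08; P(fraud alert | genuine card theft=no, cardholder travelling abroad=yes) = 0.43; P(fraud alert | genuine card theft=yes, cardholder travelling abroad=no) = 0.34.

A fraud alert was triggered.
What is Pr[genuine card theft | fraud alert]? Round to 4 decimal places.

Sum P(fraud alert|·) weighted by the priors over the 4 (genuine card theft, cardholder travelling abroad) configurations:
  P(fraud alert) = 0.08×0.8×0.85 + 0.43×0.8×0.15 + 0.34×0.2×0.85 + 0.56×0.2×0.15
        = 0.054400 + 0.051600 + 0.057800 + 0.016800 = 0.180600
Configurations with genuine card theft contribute 0.074600, so
  P(genuine card theft | fraud alert) = 0.074600 / 0.180600 ≈ 0.4131

Pr[genuine card theft | fraud alert] ≈ 0.4131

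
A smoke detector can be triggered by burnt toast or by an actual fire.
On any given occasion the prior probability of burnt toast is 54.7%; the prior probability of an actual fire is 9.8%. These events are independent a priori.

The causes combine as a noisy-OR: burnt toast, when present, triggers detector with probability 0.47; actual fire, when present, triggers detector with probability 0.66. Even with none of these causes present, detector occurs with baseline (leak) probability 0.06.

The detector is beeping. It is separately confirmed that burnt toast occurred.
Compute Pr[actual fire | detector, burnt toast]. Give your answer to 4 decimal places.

Under noisy-OR, P(detector | causes) = 1 − (1−0.06)·∏(1−qᵢ) over the active causes.
Numerator (weight on configurations with actual fire): 0.830612·0.098 = 0.081400
Denominator P(detector | burnt toast): 0.5018·0.902 + 0.830612·0.098 = 0.534024
P(actual fire | detector, burnt toast) = 0.081400/0.534024 ≈ 0.1524

Pr[actual fire | detector, burnt toast] ≈ 0.1524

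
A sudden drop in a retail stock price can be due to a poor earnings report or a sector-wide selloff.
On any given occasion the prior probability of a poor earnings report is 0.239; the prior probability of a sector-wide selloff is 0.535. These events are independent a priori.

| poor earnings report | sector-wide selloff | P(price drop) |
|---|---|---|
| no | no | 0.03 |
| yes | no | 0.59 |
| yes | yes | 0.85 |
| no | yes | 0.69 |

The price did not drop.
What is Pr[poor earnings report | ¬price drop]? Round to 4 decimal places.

Pr[poor earnings report | ¬price drop] ≈ 0.1212

For the numerator, keep only poor earnings report=true terms: 0.045565 + 0.019180 = 0.064745
Normalizer over all consistent configurations: 0.97*0.761*0.465 + 0.31*0.761*0.535 + 0.41*0.239*0.465 + 0.15*0.239*0.535 = 0.534206
P(poor earnings report | ¬price drop) = 0.064745/0.534206 ≈ 0.1212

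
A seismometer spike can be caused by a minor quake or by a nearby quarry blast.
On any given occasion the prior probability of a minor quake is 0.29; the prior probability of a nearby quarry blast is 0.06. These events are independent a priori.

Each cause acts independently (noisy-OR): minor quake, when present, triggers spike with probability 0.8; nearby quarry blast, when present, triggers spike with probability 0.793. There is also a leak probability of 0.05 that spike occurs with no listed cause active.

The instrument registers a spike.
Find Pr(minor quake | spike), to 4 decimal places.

Pr(minor quake | spike) ≈ 0.7785

Under noisy-OR, P(spike | causes) = 1 − (1−0.05)·∏(1−qᵢ) over the active causes.
P(spike) = 0.05*0.71*0.94 + 0.80335*0.71*0.06 + 0.81*0.29*0.94 + 0.96067*0.29*0.06 = 0.033370 + 0.034223 + 0.220806 + 0.016716 = 0.305115
Restricting to configurations with minor quake present: 0.220806 + 0.016716 = 0.237522.
P(minor quake | spike) = 0.237522 / 0.305115 ≈ 0.7785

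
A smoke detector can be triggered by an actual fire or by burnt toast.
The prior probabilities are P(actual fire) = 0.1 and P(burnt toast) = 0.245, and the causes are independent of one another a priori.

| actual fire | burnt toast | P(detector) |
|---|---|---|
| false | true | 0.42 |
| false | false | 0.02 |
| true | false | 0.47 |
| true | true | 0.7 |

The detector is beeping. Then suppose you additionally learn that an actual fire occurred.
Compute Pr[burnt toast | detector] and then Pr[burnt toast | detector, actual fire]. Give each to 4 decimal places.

Weight on burnt toast=true, given the evidence: 0.092610 + 0.017150 = 0.109760
The normalizing constant is 0.02×0.9×0.755 + 0.42×0.9×0.245 + 0.47×0.1×0.755 + 0.7×0.1×0.245 = 0.158835
P(burnt toast | detector) = 0.109760/0.158835 ≈ 0.6910

With the extra evidence:
Sum P(detector|·) weighted by the priors over both values of burnt toast:
  P(detector | actual fire) = 0.47×0.755 + 0.7×0.245
        = 0.354850 + 0.171500 = 0.526350
The terms with burnt toast present sum to 0.171500, so
  P(burnt toast | detector, actual fire) = 0.171500 / 0.526350 ≈ 0.3258
— actual fire explains away the evidence for burnt toast.

Pr[burnt toast | detector] ≈ 0.6910; Pr[burnt toast | detector, actual fire] ≈ 0.3258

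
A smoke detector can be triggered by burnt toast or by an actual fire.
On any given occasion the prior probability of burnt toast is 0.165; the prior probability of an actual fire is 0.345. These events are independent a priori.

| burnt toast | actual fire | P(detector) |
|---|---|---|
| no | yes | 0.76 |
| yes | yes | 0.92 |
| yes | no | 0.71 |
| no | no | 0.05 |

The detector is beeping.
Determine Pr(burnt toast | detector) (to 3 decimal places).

Pr(burnt toast | detector) ≈ 0.344

For the numerator, keep only burnt toast=true terms: 0.076733 + 0.052371 = 0.129104
The normalizing constant is 0.05·0.835·0.655 + 0.76·0.835·0.345 + 0.71·0.165·0.655 + 0.92·0.165·0.345 = 0.375387
P(burnt toast | detector) = 0.129104/0.375387 ≈ 0.344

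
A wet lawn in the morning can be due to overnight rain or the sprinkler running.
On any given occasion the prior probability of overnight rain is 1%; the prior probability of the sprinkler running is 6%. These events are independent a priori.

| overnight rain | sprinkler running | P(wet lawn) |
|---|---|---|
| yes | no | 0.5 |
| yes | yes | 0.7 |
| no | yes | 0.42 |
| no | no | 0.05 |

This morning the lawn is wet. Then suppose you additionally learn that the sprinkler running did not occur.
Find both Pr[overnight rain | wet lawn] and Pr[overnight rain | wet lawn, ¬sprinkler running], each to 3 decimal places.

P(wet lawn) = 0.05*0.99*0.94 + 0.42*0.99*0.06 + 0.5*0.01*0.94 + 0.7*0.01*0.06 = 0.046530 + 0.024948 + 0.004700 + 0.000420 = 0.076598
The overnight rain-present share is 0.004700 + 0.000420 = 0.005120.
Hence the posterior is 0.005120/0.076598 ≈ 0.067.

With the extra evidence:
P(wet lawn | ¬sprinkler running) = 0.05×0.99 + 0.5×0.01 = 0.049500 + 0.005000 = 0.054500
Of this, 0.005000 comes from 0.5×0.01 (the overnight rain=true cases).
P(overnight rain | wet lawn, ¬sprinkler running) = 0.005000 / 0.054500 ≈ 0.092

Pr[overnight rain | wet lawn] ≈ 0.067; Pr[overnight rain | wet lawn, ¬sprinkler running] ≈ 0.092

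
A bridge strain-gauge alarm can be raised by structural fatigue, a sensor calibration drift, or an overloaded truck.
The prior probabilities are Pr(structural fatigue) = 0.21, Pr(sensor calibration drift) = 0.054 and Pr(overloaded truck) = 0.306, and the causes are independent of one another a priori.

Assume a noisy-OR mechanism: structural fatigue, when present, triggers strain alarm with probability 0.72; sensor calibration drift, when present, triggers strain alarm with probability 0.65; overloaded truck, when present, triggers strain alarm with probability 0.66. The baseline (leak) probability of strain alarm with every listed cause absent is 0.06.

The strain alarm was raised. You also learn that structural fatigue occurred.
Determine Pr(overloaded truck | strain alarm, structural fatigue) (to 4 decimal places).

Under noisy-OR, P(strain alarm | causes) = 1 − (1−0.06)·∏(1−qᵢ) over the active causes.
Enumerate the 4 (sensor calibration drift, overloaded truck) configurations and weight by the priors:
  P(strain alarm | structural fatigue) = 0.7368×0.946×0.694 + 0.910512×0.946×0.306 + 0.90788×0.054×0.694 + 0.968679×0.054×0.306
        = 0.483727 + 0.263571 + 0.034024 + 0.016006 = 0.797328
Keeping only the overloaded truck-present terms gives 0.279577, so
  P(overloaded truck | strain alarm, structural fatigue) = 0.279577 / 0.797328 ≈ 0.3506

Pr(overloaded truck | strain alarm, structural fatigue) ≈ 0.3506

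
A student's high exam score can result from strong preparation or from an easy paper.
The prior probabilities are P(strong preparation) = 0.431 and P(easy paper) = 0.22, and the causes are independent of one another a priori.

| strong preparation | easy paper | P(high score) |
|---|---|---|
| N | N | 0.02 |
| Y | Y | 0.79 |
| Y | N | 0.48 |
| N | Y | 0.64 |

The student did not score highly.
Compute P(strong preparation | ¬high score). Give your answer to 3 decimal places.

P(strong preparation | ¬high score) ≈ 0.289

Weight on strong preparation=true, given the evidence: 0.174814 + 0.019912 = 0.194726
Denominator P(¬high score): 0.98*0.569*0.78 + 0.36*0.569*0.22 + 0.52*0.431*0.78 + 0.21*0.431*0.22 = 0.674735
Posterior = 0.194726 / 0.674735 ≈ 0.289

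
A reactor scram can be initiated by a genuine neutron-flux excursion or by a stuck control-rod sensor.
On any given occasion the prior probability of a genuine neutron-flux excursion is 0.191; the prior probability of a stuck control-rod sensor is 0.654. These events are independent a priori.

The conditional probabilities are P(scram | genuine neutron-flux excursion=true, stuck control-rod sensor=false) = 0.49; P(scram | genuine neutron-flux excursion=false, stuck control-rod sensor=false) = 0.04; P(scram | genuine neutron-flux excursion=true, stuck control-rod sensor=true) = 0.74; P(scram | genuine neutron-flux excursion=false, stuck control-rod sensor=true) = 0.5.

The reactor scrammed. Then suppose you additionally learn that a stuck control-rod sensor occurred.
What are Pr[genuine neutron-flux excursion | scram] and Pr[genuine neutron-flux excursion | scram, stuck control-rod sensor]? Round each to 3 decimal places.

Pr[genuine neutron-flux excursion | scram] ≈ 0.312; Pr[genuine neutron-flux excursion | scram, stuck control-rod sensor] ≈ 0.259

P(scram) = 0.04*0.809*0.346 + 0.5*0.809*0.654 + 0.49*0.191*0.346 + 0.74*0.191*0.654 = 0.011197 + 0.264543 + 0.032382 + 0.092436 = 0.400558
The genuine neutron-flux excursion-present share is 0.032382 + 0.092436 = 0.124818.
So P(genuine neutron-flux excursion | scram) = 0.124818/0.400558 ≈ 0.312.

Now condition on the additional information:
Weight on genuine neutron-flux excursion=true, given the evidence: 0.74*0.191 = 0.141340
Normalizer over all consistent configurations: 0.5*0.809 + 0.74*0.191 = 0.545840
P(genuine neutron-flux excursion | scram, stuck control-rod sensor) = 0.141340/0.545840 ≈ 0.259
This is intercausal reasoning (explaining away): once stuck control-rod sensor accounts for the scram, genuine neutron-flux excursion becomes less likely.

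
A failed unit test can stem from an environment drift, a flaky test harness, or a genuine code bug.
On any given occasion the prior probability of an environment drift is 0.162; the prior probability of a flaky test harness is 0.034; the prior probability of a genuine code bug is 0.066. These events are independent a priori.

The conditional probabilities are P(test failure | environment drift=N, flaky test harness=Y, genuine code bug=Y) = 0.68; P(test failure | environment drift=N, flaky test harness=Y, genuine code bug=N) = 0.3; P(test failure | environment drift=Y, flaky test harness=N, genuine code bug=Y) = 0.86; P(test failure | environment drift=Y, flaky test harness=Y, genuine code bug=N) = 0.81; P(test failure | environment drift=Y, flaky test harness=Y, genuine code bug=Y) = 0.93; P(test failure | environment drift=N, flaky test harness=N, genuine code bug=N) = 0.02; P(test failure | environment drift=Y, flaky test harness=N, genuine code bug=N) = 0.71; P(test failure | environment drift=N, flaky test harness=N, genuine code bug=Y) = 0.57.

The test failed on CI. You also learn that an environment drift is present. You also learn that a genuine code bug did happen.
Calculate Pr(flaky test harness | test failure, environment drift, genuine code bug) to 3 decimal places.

Sum P(test failure|·) weighted by the priors over both values of flaky test harness:
  P(test failure | environment drift, genuine code bug) = 0.86*0.966 + 0.93*0.034
        = 0.830760 + 0.031620 = 0.862380
The terms with flaky test harness present sum to 0.031620, so
  P(flaky test harness | test failure, environment drift, genuine code bug) = 0.031620 / 0.862380 ≈ 0.037

Pr(flaky test harness | test failure, environment drift, genuine code bug) ≈ 0.037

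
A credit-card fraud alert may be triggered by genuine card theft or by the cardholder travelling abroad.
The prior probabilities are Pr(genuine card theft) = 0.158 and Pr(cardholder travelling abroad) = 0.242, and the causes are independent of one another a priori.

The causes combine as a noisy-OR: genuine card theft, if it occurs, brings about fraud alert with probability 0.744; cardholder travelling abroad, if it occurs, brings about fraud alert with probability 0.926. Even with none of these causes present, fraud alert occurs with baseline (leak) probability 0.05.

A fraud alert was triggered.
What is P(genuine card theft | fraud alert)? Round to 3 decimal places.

Under noisy-OR, P(fraud alert | causes) = 1 − (1−0.05)·∏(1−qᵢ) over the active causes.
Numerator (weight on configurations with genuine card theft): 0.090637 + 0.037548 = 0.128185
Denominator P(fraud alert): 0.05*0.842*0.758 + 0.9297*0.842*0.242 + 0.7568*0.158*0.758 + 0.982003*0.158*0.242 = 0.349536
P(genuine card theft | fraud alert) = 0.128185/0.349536 ≈ 0.367

P(genuine card theft | fraud alert) ≈ 0.367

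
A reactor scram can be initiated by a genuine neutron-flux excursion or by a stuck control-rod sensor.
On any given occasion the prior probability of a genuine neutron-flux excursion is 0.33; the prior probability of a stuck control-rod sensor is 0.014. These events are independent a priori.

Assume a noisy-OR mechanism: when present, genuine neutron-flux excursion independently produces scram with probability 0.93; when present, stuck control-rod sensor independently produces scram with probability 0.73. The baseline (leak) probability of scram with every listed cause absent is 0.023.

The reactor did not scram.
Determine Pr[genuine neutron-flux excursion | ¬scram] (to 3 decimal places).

Under noisy-OR, P(scram | causes) = 1 − (1−0.023)·∏(1−qᵢ) over the active causes.
Sum P(¬scram|·) weighted by the priors over the 4 (genuine neutron-flux excursion, stuck control-rod sensor) configurations:
  P(¬scram) = 0.977·0.67·0.986 + 0.26379·0.67·0.014 + 0.06839·0.33·0.986 + 0.018465·0.33·0.014
        = 0.645426 + 0.002474 + 0.022253 + 0.000085 = 0.670238
Configurations with genuine neutron-flux excursion contribute 0.022338, so
  P(genuine neutron-flux excursion | ¬scram) = 0.022338 / 0.670238 ≈ 0.033

Pr[genuine neutron-flux excursion | ¬scram] ≈ 0.033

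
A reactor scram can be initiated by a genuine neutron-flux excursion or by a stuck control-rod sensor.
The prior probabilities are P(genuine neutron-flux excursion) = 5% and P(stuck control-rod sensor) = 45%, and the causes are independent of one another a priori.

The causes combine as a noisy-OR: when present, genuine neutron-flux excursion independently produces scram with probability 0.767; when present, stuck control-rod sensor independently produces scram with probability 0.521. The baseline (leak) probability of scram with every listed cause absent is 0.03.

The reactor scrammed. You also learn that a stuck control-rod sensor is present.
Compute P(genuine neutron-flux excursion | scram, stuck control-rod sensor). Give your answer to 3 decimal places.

Under noisy-OR, P(scram | causes) = 1 − (1−0.03)·∏(1−qᵢ) over the active causes.
For the numerator, keep only genuine neutron-flux excursion=true terms: 0.891741×0.05 = 0.044587
Normalizer over all consistent configurations: 0.53537×0.95 + 0.891741×0.05 = 0.553189
Posterior = 0.044587 / 0.553189 ≈ 0.081

P(genuine neutron-flux excursion | scram, stuck control-rod sensor) ≈ 0.081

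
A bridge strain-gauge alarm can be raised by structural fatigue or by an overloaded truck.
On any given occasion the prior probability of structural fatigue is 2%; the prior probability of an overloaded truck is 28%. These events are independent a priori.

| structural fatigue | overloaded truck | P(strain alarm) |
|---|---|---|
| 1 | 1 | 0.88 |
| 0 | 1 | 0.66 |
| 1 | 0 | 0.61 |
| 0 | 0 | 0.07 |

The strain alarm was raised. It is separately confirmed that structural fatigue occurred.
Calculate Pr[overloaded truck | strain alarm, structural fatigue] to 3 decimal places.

P(strain alarm | structural fatigue) = 0.61*0.72 + 0.88*0.28 = 0.439200 + 0.246400 = 0.685600
Of this, 0.246400 comes from 0.88*0.28 (the overloaded truck=true cases).
So P(overloaded truck | strain alarm, structural fatigue) = 0.246400/0.685600 ≈ 0.359.

Pr[overloaded truck | strain alarm, structural fatigue] ≈ 0.359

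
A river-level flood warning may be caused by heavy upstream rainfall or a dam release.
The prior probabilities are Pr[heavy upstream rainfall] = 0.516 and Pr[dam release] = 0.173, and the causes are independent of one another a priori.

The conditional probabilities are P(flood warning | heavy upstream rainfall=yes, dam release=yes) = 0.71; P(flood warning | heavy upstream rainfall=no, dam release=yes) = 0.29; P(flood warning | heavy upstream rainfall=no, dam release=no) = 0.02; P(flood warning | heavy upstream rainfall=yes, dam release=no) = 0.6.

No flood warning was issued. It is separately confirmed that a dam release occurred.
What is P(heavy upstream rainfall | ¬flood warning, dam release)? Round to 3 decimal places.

P(heavy upstream rainfall | ¬flood warning, dam release) ≈ 0.303

Enumerate both values of heavy upstream rainfall and weight by the priors:
  P(¬flood warning | dam release) = 0.71*0.484 + 0.29*0.516
        = 0.343640 + 0.149640 = 0.493280
Keeping only the heavy upstream rainfall-present terms gives 0.149640, so
  P(heavy upstream rainfall | ¬flood warning, dam release) = 0.149640 / 0.493280 ≈ 0.303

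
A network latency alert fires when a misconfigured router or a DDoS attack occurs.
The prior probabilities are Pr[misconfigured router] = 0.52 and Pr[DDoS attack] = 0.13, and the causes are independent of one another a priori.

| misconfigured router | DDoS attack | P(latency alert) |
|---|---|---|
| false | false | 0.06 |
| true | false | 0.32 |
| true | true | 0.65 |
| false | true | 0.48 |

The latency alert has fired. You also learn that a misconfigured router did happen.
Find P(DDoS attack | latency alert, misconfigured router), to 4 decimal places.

P(latency alert | misconfigured router) = 0.32·0.87 + 0.65·0.13 = 0.278400 + 0.084500 = 0.362900
Of this, 0.084500 comes from 0.65·0.13 (the DDoS attack=true cases).
So P(DDoS attack | latency alert, misconfigured router) = 0.084500/0.362900 ≈ 0.2328.

P(DDoS attack | latency alert, misconfigured router) ≈ 0.2328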